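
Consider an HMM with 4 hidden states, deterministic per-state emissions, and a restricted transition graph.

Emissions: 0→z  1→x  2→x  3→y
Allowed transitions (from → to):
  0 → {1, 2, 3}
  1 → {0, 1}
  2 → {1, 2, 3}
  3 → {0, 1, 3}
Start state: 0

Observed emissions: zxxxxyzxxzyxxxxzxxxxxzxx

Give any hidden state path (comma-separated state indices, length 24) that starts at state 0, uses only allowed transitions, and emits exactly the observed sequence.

  t0 'z' -> {0}, take 0 (start)
  t1 'x' -> {1,2}, take 2 (0->2 ok)
  t2 'x' -> {1,2}, take 2 (2->2 ok)
  t3 'x' -> {1,2}, take 2 (2->2 ok)
  t4 'x' -> {1,2}, take 2 (2->2 ok)
  t5 'y' -> {3}, take 3 (2->3 ok)
  t6 'z' -> {0}, take 0 (3->0 ok)
  t7 'x' -> {1,2}, take 2 (0->2 ok)
  t8 'x' -> {1,2}, take 1 (2->1 ok)
  t9 'z' -> {0}, take 0 (1->0 ok)
  t10 'y' -> {3}, take 3 (0->3 ok)
  t11 'x' -> {1,2}, take 1 (3->1 ok)
  t12 'x' -> {1,2}, take 1 (1->1 ok)
  t13 'x' -> {1,2}, take 1 (1->1 ok)
  t14 'x' -> {1,2}, take 1 (1->1 ok)
  t15 'z' -> {0}, take 0 (1->0 ok)
  t16 'x' -> {1,2}, take 2 (0->2 ok)
  t17 'x' -> {1,2}, take 1 (2->1 ok)
  t18 'x' -> {1,2}, take 1 (1->1 ok)
  t19 'x' -> {1,2}, take 1 (1->1 ok)
  t20 'x' -> {1,2}, take 1 (1->1 ok)
  t21 'z' -> {0}, take 0 (1->0 ok)
  t22 'x' -> {1,2}, take 1 (0->1 ok)
  t23 'x' -> {1,2}, take 1 (1->1 ok)

0,2,2,2,2,3,0,2,1,0,3,1,1,1,1,0,2,1,1,1,1,0,1,1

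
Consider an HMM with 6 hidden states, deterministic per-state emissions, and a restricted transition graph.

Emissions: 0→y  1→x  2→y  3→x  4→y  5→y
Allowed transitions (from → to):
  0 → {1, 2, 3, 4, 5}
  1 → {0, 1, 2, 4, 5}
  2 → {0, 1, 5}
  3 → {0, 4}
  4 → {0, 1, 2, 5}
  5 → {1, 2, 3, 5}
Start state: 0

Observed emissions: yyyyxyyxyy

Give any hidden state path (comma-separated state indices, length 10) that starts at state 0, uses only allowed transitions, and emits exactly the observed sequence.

  t0 'y' -> {0,2,4,5}, take 0 (start)
  t1 'y' -> {0,2,4,5}, take 4 (0->4 ok)
  t2 'y' -> {0,2,4,5}, take 5 (4->5 ok)
  t3 'y' -> {0,2,4,5}, take 2 (5->2 ok)
  t4 'x' -> {1,3}, take 1 (2->1 ok)
  t5 'y' -> {0,2,4,5}, take 4 (1->4 ok)
  t6 'y' -> {0,2,4,5}, take 2 (4->2 ok)
  t7 'x' -> {1,3}, take 1 (2->1 ok)
  t8 'y' -> {0,2,4,5}, take 2 (1->2 ok)
  t9 'y' -> {0,2,4,5}, take 0 (2->0 ok)

0,4,5,2,1,4,2,1,2,0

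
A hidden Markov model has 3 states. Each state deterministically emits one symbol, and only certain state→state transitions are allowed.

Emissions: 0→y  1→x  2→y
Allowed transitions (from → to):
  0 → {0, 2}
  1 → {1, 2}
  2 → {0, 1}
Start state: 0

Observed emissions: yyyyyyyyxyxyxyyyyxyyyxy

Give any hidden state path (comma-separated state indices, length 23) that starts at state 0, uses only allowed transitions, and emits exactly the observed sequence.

  0: obs=y cand={0,2} pick 0 [start]
  1: obs=y cand={0,2} pick 0 [0->0 ok]
  2: obs=y cand={0,2} pick 0 [0->0 ok]
  3: obs=y cand={0,2} pick 2 [0->2 ok]
  4: obs=y cand={0,2} pick 0 [2->0 ok]
  5: obs=y cand={0,2} pick 2 [0->2 ok]
  6: obs=y cand={0,2} pick 0 [2->0 ok]
  7: obs=y cand={0,2} pick 2 [0->2 ok]
  8: obs=x cand={1} pick 1 [2->1 ok]
  9: obs=y cand={0,2} pick 2 [1->2 ok]
  10: obs=x cand={1} pick 1 [2->1 ok]
  11: obs=y cand={0,2} pick 2 [1->2 ok]
  12: obs=x cand={1} pick 1 [2->1 ok]
  13: obs=y cand={0,2} pick 2 [1->2 ok]
  14: obs=y cand={0,2} pick 0 [2->0 ok]
  15: obs=y cand={0,2} pick 0 [0->0 ok]
  16: obs=y cand={0,2} pick 2 [0->2 ok]
  17: obs=x cand={1} pick 1 [2->1 ok]
  18: obs=y cand={0,2} pick 2 [1->2 ok]
  19: obs=y cand={0,2} pick 0 [2->0 ok]
  20: obs=y cand={0,2} pick 2 [0->2 ok]
  21: obs=x cand={1} pick 1 [2->1 ok]
  22: obs=y cand={0,2} pick 2 [1->2 ok]

0,0,0,2,0,2,0,2,1,2,1,2,1,2,0,0,2,1,2,0,2,1,2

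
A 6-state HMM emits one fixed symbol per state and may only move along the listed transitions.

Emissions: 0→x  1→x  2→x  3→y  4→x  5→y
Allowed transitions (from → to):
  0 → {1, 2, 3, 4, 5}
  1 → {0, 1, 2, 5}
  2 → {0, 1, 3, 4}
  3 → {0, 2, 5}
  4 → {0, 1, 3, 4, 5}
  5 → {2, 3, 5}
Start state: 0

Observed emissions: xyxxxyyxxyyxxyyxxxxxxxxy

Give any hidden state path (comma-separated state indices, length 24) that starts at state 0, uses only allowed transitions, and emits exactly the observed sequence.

0,3,2,1,2,3,5,2,0,3,5,2,0,3,5,2,4,1,0,2,0,2,4,3

  t0 'x' -> {0,1,2,4}, take 0 (start)
  t1 'y' -> {3,5}, take 3 (0->3 ok)
  t2 'x' -> {0,1,2,4}, take 2 (3->2 ok)
  t3 'x' -> {0,1,2,4}, take 1 (2->1 ok)
  t4 'x' -> {0,1,2,4}, take 2 (1->2 ok)
  t5 'y' -> {3,5}, take 3 (2->3 ok)
  t6 'y' -> {3,5}, take 5 (3->5 ok)
  t7 'x' -> {0,1,2,4}, take 2 (5->2 ok)
  t8 'x' -> {0,1,2,4}, take 0 (2->0 ok)
  t9 'y' -> {3,5}, take 3 (0->3 ok)
  t10 'y' -> {3,5}, take 5 (3->5 ok)
  t11 'x' -> {0,1,2,4}, take 2 (5->2 ok)
  t12 'x' -> {0,1,2,4}, take 0 (2->0 ok)
  t13 'y' -> {3,5}, take 3 (0->3 ok)
  t14 'y' -> {3,5}, take 5 (3->5 ok)
  t15 'x' -> {0,1,2,4}, take 2 (5->2 ok)
  t16 'x' -> {0,1,2,4}, take 4 (2->4 ok)
  t17 'x' -> {0,1,2,4}, take 1 (4->1 ok)
  t18 'x' -> {0,1,2,4}, take 0 (1->0 ok)
  t19 'x' -> {0,1,2,4}, take 2 (0->2 ok)
  t20 'x' -> {0,1,2,4}, take 0 (2->0 ok)
  t21 'x' -> {0,1,2,4}, take 2 (0->2 ok)
  t22 'x' -> {0,1,2,4}, take 4 (2->4 ok)
  t23 'y' -> {3,5}, take 3 (4->3 ok)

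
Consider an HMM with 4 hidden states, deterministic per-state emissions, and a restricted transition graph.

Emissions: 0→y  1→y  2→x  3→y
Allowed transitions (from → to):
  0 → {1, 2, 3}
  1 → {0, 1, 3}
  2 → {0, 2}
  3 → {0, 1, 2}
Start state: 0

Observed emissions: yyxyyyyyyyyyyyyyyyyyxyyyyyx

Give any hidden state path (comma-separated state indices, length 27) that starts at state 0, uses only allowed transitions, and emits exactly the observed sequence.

0,3,2,0,1,0,1,1,1,0,3,1,1,3,1,1,1,0,1,3,2,0,1,0,3,0,2

  0: obs=y cand={0,1,3} pick 0 [start]
  1: obs=y cand={0,1,3} pick 3 [0->3 ok]
  2: obs=x cand={2} pick 2 [3->2 ok]
  3: obs=y cand={0,1,3} pick 0 [2->0 ok]
  4: obs=y cand={0,1,3} pick 1 [0->1 ok]
  5: obs=y cand={0,1,3} pick 0 [1->0 ok]
  6: obs=y cand={0,1,3} pick 1 [0->1 ok]
  7: obs=y cand={0,1,3} pick 1 [1->1 ok]
  8: obs=y cand={0,1,3} pick 1 [1->1 ok]
  9: obs=y cand={0,1,3} pick 0 [1->0 ok]
  10: obs=y cand={0,1,3} pick 3 [0->3 ok]
  11: obs=y cand={0,1,3} pick 1 [3->1 ok]
  12: obs=y cand={0,1,3} pick 1 [1->1 ok]
  13: obs=y cand={0,1,3} pick 3 [1->3 ok]
  14: obs=y cand={0,1,3} pick 1 [3->1 ok]
  15: obs=y cand={0,1,3} pick 1 [1->1 ok]
  16: obs=y cand={0,1,3} pick 1 [1->1 ok]
  17: obs=y cand={0,1,3} pick 0 [1->0 ok]
  18: obs=y cand={0,1,3} pick 1 [0->1 ok]
  19: obs=y cand={0,1,3} pick 3 [1->3 ok]
  20: obs=x cand={2} pick 2 [3->2 ok]
  21: obs=y cand={0,1,3} pick 0 [2->0 ok]
  22: obs=y cand={0,1,3} pick 1 [0->1 ok]
  23: obs=y cand={0,1,3} pick 0 [1->0 ok]
  24: obs=y cand={0,1,3} pick 3 [0->3 ok]
  25: obs=y cand={0,1,3} pick 0 [3->0 ok]
  26: obs=x cand={2} pick 2 [0->2 ok]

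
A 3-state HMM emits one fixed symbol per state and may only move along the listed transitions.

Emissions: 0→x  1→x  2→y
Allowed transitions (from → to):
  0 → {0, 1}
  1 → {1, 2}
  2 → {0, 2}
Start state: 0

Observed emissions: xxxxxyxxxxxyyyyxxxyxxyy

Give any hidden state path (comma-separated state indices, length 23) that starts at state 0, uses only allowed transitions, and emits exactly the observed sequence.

0,0,0,0,1,2,0,0,1,1,1,2,2,2,2,0,1,1,2,0,1,2,2

  [0] x  {0,1}  => 0  start
  [1] x  {0,1}  => 0  0->0 ok
  [2] x  {0,1}  => 0  0->0 ok
  [3] x  {0,1}  => 0  0->0 ok
  [4] x  {0,1}  => 1  0->1 ok
  [5] y  {2}  => 2  1->2 ok
  [6] x  {0,1}  => 0  2->0 ok
  [7] x  {0,1}  => 0  0->0 ok
  [8] x  {0,1}  => 1  0->1 ok
  [9] x  {0,1}  => 1  1->1 ok
  [10] x  {0,1}  => 1  1->1 ok
  [11] y  {2}  => 2  1->2 ok
  [12] y  {2}  => 2  2->2 ok
  [13] y  {2}  => 2  2->2 ok
  [14] y  {2}  => 2  2->2 ok
  [15] x  {0,1}  => 0  2->0 ok
  [16] x  {0,1}  => 1  0->1 ok
  [17] x  {0,1}  => 1  1->1 ok
  [18] y  {2}  => 2  1->2 ok
  [19] x  {0,1}  => 0  2->0 ok
  [20] x  {0,1}  => 1  0->1 ok
  [21] y  {2}  => 2  1->2 ok
  [22] y  {2}  => 2  2->2 ok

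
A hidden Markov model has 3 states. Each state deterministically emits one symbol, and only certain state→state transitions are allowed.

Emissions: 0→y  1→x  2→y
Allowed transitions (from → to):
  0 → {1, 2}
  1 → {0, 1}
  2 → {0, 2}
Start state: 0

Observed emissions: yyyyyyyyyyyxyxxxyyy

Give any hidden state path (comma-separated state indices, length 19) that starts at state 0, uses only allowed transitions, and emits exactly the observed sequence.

  t0 'y' -> {0,2}, take 0 (start)
  t1 'y' -> {0,2}, take 2 (0->2 ok)
  t2 'y' -> {0,2}, take 2 (2->2 ok)
  t3 'y' -> {0,2}, take 0 (2->0 ok)
  t4 'y' -> {0,2}, take 2 (0->2 ok)
  t5 'y' -> {0,2}, take 0 (2->0 ok)
  t6 'y' -> {0,2}, take 2 (0->2 ok)
  t7 'y' -> {0,2}, take 2 (2->2 ok)
  t8 'y' -> {0,2}, take 2 (2->2 ok)
  t9 'y' -> {0,2}, take 2 (2->2 ok)
  t10 'y' -> {0,2}, take 0 (2->0 ok)
  t11 'x' -> {1}, take 1 (0->1 ok)
  t12 'y' -> {0,2}, take 0 (1->0 ok)
  t13 'x' -> {1}, take 1 (0->1 ok)
  t14 'x' -> {1}, take 1 (1->1 ok)
  t15 'x' -> {1}, take 1 (1->1 ok)
  t16 'y' -> {0,2}, take 0 (1->0 ok)
  t17 'y' -> {0,2}, take 2 (0->2 ok)
  t18 'y' -> {0,2}, take 0 (2->0 ok)

0,2,2,0,2,0,2,2,2,2,0,1,0,1,1,1,0,2,0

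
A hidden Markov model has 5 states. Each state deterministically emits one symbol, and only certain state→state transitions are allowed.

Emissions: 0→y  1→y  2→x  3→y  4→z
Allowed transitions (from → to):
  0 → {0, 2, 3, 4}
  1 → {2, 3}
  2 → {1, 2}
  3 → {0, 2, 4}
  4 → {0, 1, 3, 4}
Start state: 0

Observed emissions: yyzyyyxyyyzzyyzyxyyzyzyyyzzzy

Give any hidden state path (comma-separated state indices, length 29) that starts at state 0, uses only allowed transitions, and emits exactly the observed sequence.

0,3,4,3,0,3,2,1,3,0,4,4,0,0,4,3,2,1,3,4,3,4,0,0,0,4,4,4,1

  0: obs=y cand={0,1,3} pick 0 [start]
  1: obs=y cand={0,1,3} pick 3 [0->3 ok]
  2: obs=z cand={4} pick 4 [3->4 ok]
  3: obs=y cand={0,1,3} pick 3 [4->3 ok]
  4: obs=y cand={0,1,3} pick 0 [3->0 ok]
  5: obs=y cand={0,1,3} pick 3 [0->3 ok]
  6: obs=x cand={2} pick 2 [3->2 ok]
  7: obs=y cand={0,1,3} pick 1 [2->1 ok]
  8: obs=y cand={0,1,3} pick 3 [1->3 ok]
  9: obs=y cand={0,1,3} pick 0 [3->0 ok]
  10: obs=z cand={4} pick 4 [0->4 ok]
  11: obs=z cand={4} pick 4 [4->4 ok]
  12: obs=y cand={0,1,3} pick 0 [4->0 ok]
  13: obs=y cand={0,1,3} pick 0 [0->0 ok]
  14: obs=z cand={4} pick 4 [0->4 ok]
  15: obs=y cand={0,1,3} pick 3 [4->3 ok]
  16: obs=x cand={2} pick 2 [3->2 ok]
  17: obs=y cand={0,1,3} pick 1 [2->1 ok]
  18: obs=y cand={0,1,3} pick 3 [1->3 ok]
  19: obs=z cand={4} pick 4 [3->4 ok]
  20: obs=y cand={0,1,3} pick 3 [4->3 ok]
  21: obs=z cand={4} pick 4 [3->4 ok]
  22: obs=y cand={0,1,3} pick 0 [4->0 ok]
  23: obs=y cand={0,1,3} pick 0 [0->0 ok]
  24: obs=y cand={0,1,3} pick 0 [0->0 ok]
  25: obs=z cand={4} pick 4 [0->4 ok]
  26: obs=z cand={4} pick 4 [4->4 ok]
  27: obs=z cand={4} pick 4 [4->4 ok]
  28: obs=y cand={0,1,3} pick 1 [4->1 ok]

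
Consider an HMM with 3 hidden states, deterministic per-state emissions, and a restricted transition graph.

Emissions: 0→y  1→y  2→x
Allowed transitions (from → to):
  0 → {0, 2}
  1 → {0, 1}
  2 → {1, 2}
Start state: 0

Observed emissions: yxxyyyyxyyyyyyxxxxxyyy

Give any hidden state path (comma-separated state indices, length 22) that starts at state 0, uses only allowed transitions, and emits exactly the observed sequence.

  t0 'y' -> {0,1}, take 0 (start)
  t1 'x' -> {2}, take 2 (0->2 ok)
  t2 'x' -> {2}, take 2 (2->2 ok)
  t3 'y' -> {0,1}, take 1 (2->1 ok)
  t4 'y' -> {0,1}, take 1 (1->1 ok)
  t5 'y' -> {0,1}, take 1 (1->1 ok)
  t6 'y' -> {0,1}, take 0 (1->0 ok)
  t7 'x' -> {2}, take 2 (0->2 ok)
  t8 'y' -> {0,1}, take 1 (2->1 ok)
  t9 'y' -> {0,1}, take 1 (1->1 ok)
  t10 'y' -> {0,1}, take 0 (1->0 ok)
  t11 'y' -> {0,1}, take 0 (0->0 ok)
  t12 'y' -> {0,1}, take 0 (0->0 ok)
  t13 'y' -> {0,1}, take 0 (0->0 ok)
  t14 'x' -> {2}, take 2 (0->2 ok)
  t15 'x' -> {2}, take 2 (2->2 ok)
  t16 'x' -> {2}, take 2 (2->2 ok)
  t17 'x' -> {2}, take 2 (2->2 ok)
  t18 'x' -> {2}, take 2 (2->2 ok)
  t19 'y' -> {0,1}, take 1 (2->1 ok)
  t20 'y' -> {0,1}, take 1 (1->1 ok)
  t21 'y' -> {0,1}, take 1 (1->1 ok)

0,2,2,1,1,1,0,2,1,1,0,0,0,0,2,2,2,2,2,1,1,1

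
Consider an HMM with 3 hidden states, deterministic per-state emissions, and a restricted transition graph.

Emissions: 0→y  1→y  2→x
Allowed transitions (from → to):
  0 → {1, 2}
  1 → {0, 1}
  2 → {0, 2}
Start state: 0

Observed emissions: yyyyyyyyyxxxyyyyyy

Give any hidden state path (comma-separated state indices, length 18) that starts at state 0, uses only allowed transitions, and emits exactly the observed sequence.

  0: obs=y cand={0,1} pick 0 [start]
  1: obs=y cand={0,1} pick 1 [0->1 ok]
  2: obs=y cand={0,1} pick 0 [1->0 ok]
  3: obs=y cand={0,1} pick 1 [0->1 ok]
  4: obs=y cand={0,1} pick 1 [1->1 ok]
  5: obs=y cand={0,1} pick 1 [1->1 ok]
  6: obs=y cand={0,1} pick 0 [1->0 ok]
  7: obs=y cand={0,1} pick 1 [0->1 ok]
  8: obs=y cand={0,1} pick 0 [1->0 ok]
  9: obs=x cand={2} pick 2 [0->2 ok]
  10: obs=x cand={2} pick 2 [2->2 ok]
  11: obs=x cand={2} pick 2 [2->2 ok]
  12: obs=y cand={0,1} pick 0 [2->0 ok]
  13: obs=y cand={0,1} pick 1 [0->1 ok]
  14: obs=y cand={0,1} pick 0 [1->0 ok]
  15: obs=y cand={0,1} pick 1 [0->1 ok]
  16: obs=y cand={0,1} pick 1 [1->1 ok]
  17: obs=y cand={0,1} pick 0 [1->0 ok]

0,1,0,1,1,1,0,1,0,2,2,2,0,1,0,1,1,0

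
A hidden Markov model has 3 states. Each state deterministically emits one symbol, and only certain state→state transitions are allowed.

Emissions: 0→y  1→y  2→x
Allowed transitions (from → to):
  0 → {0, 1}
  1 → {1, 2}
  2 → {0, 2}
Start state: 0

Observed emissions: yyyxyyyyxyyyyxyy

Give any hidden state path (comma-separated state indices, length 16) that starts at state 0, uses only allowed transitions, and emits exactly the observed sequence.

  t0 'y' -> {0,1}, take 0 (start)
  t1 'y' -> {0,1}, take 1 (0->1 ok)
  t2 'y' -> {0,1}, take 1 (1->1 ok)
  t3 'x' -> {2}, take 2 (1->2 ok)
  t4 'y' -> {0,1}, take 0 (2->0 ok)
  t5 'y' -> {0,1}, take 0 (0->0 ok)
  t6 'y' -> {0,1}, take 1 (0->1 ok)
  t7 'y' -> {0,1}, take 1 (1->1 ok)
  t8 'x' -> {2}, take 2 (1->2 ok)
  t9 'y' -> {0,1}, take 0 (2->0 ok)
  t10 'y' -> {0,1}, take 0 (0->0 ok)
  t11 'y' -> {0,1}, take 0 (0->0 ok)
  t12 'y' -> {0,1}, take 1 (0->1 ok)
  t13 'x' -> {2}, take 2 (1->2 ok)
  t14 'y' -> {0,1}, take 0 (2->0 ok)
  t15 'y' -> {0,1}, take 1 (0->1 ok)

0,1,1,2,0,0,1,1,2,0,0,0,1,2,0,1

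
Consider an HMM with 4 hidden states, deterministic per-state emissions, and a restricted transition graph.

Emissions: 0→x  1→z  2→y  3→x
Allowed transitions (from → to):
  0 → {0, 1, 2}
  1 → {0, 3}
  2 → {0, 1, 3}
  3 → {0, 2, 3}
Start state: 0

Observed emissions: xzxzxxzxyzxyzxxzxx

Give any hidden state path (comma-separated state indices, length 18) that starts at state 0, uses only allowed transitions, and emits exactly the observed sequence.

  [0] x  {0,3}  => 0  start
  [1] z  {1}  => 1  0->1 ok
  [2] x  {0,3}  => 0  1->0 ok
  [3] z  {1}  => 1  0->1 ok
  [4] x  {0,3}  => 0  1->0 ok
  [5] x  {0,3}  => 0  0->0 ok
  [6] z  {1}  => 1  0->1 ok
  [7] x  {0,3}  => 3  1->3 ok
  [8] y  {2}  => 2  3->2 ok
  [9] z  {1}  => 1  2->1 ok
  [10] x  {0,3}  => 3  1->3 ok
  [11] y  {2}  => 2  3->2 ok
  [12] z  {1}  => 1  2->1 ok
  [13] x  {0,3}  => 3  1->3 ok
  [14] x  {0,3}  => 0  3->0 ok
  [15] z  {1}  => 1  0->1 ok
  [16] x  {0,3}  => 3  1->3 ok
  [17] x  {0,3}  => 3  3->3 ok

0,1,0,1,0,0,1,3,2,1,3,2,1,3,0,1,3,3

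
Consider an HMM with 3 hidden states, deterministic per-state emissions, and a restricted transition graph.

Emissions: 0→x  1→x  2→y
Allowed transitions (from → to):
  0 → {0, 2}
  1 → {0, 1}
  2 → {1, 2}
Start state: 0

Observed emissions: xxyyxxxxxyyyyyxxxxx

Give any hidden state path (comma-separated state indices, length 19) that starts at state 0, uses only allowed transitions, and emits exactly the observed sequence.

  [0] x  {0,1}  => 0  start
  [1] x  {0,1}  => 0  0->0 ok
  [2] y  {2}  => 2  0->2 ok
  [3] y  {2}  => 2  2->2 ok
  [4] x  {0,1}  => 1  2->1 ok
  [5] x  {0,1}  => 1  1->1 ok
  [6] x  {0,1}  => 1  1->1 ok
  [7] x  {0,1}  => 1  1->1 ok
  [8] x  {0,1}  => 0  1->0 ok
  [9] y  {2}  => 2  0->2 ok
  [10] y  {2}  => 2  2->2 ok
  [11] y  {2}  => 2  2->2 ok
  [12] y  {2}  => 2  2->2 ok
  [13] y  {2}  => 2  2->2 ok
  [14] x  {0,1}  => 1  2->1 ok
  [15] x  {0,1}  => 1  1->1 ok
  [16] x  {0,1}  => 0  1->0 ok
  [17] x  {0,1}  => 0  0->0 ok
  [18] x  {0,1}  => 0  0->0 ok

0,0,2,2,1,1,1,1,0,2,2,2,2,2,1,1,0,0,0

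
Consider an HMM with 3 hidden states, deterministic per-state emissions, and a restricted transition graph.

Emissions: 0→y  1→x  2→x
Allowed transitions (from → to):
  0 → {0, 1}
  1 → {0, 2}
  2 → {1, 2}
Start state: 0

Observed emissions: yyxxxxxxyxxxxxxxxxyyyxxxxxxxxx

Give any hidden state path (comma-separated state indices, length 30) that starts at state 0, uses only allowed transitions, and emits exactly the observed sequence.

  pos 0: y in {0}, choose 0; start
  pos 1: y in {0}, choose 0; 0->0 ok
  pos 2: x in {1,2}, choose 1; 0->1 ok
  pos 3: x in {1,2}, choose 2; 1->2 ok
  pos 4: x in {1,2}, choose 2; 2->2 ok
  pos 5: x in {1,2}, choose 2; 2->2 ok
  pos 6: x in {1,2}, choose 2; 2->2 ok
  pos 7: x in {1,2}, choose 1; 2->1 ok
  pos 8: y in {0}, choose 0; 1->0 ok
  pos 9: x in {1,2}, choose 1; 0->1 ok
  pos 10: x in {1,2}, choose 2; 1->2 ok
  pos 11: x in {1,2}, choose 1; 2->1 ok
  pos 12: x in {1,2}, choose 2; 1->2 ok
  pos 13: x in {1,2}, choose 1; 2->1 ok
  pos 14: x in {1,2}, choose 2; 1->2 ok
  pos 15: x in {1,2}, choose 1; 2->1 ok
  pos 16: x in {1,2}, choose 2; 1->2 ok
  pos 17: x in {1,2}, choose 1; 2->1 ok
  pos 18: y in {0}, choose 0; 1->0 ok
  pos 19: y in {0}, choose 0; 0->0 ok
  pos 20: y in {0}, choose 0; 0->0 ok
  pos 21: x in {1,2}, choose 1; 0->1 ok
  pos 22: x in {1,2}, choose 2; 1->2 ok
  pos 23: x in {1,2}, choose 2; 2->2 ok
  pos 24: x in {1,2}, choose 2; 2->2 ok
  pos 25: x in {1,2}, choose 2; 2->2 ok
  pos 26: x in {1,2}, choose 1; 2->1 ok
  pos 27: x in {1,2}, choose 2; 1->2 ok
  pos 28: x in {1,2}, choose 1; 2->1 ok
  pos 29: x in {1,2}, choose 2; 1->2 ok

0,0,1,2,2,2,2,1,0,1,2,1,2,1,2,1,2,1,0,0,0,1,2,2,2,2,1,2,1,2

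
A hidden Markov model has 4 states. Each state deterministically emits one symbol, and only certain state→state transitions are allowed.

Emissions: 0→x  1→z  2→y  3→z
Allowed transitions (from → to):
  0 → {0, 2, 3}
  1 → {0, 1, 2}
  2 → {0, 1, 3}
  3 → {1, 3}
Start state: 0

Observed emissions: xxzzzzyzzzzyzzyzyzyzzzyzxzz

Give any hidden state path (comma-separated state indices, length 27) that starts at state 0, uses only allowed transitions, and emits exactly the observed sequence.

0,0,3,3,3,1,2,3,3,1,1,2,3,1,2,1,2,1,2,3,3,1,2,1,0,3,1

  0: obs=x cand={0} pick 0 [start]
  1: obs=x cand={0} pick 0 [0->0 ok]
  2: obs=z cand={1,3} pick 3 [0->3 ok]
  3: obs=z cand={1,3} pick 3 [3->3 ok]
  4: obs=z cand={1,3} pick 3 [3->3 ok]
  5: obs=z cand={1,3} pick 1 [3->1 ok]
  6: obs=y cand={2} pick 2 [1->2 ok]
  7: obs=z cand={1,3} pick 3 [2->3 ok]
  8: obs=z cand={1,3} pick 3 [3->3 ok]
  9: obs=z cand={1,3} pick 1 [3->1 ok]
  10: obs=z cand={1,3} pick 1 [1->1 ok]
  11: obs=y cand={2} pick 2 [1->2 ok]
  12: obs=z cand={1,3} pick 3 [2->3 ok]
  13: obs=z cand={1,3} pick 1 [3->1 ok]
  14: obs=y cand={2} pick 2 [1->2 ok]
  15: obs=z cand={1,3} pick 1 [2->1 ok]
  16: obs=y cand={2} pick 2 [1->2 ok]
  17: obs=z cand={1,3} pick 1 [2->1 ok]
  18: obs=y cand={2} pick 2 [1->2 ok]
  19: obs=z cand={1,3} pick 3 [2->3 ok]
  20: obs=z cand={1,3} pick 3 [3->3 ok]
  21: obs=z cand={1,3} pick 1 [3->1 ok]
  22: obs=y cand={2} pick 2 [1->2 ok]
  23: obs=z cand={1,3} pick 1 [2->1 ok]
  24: obs=x cand={0} pick 0 [1->0 ok]
  25: obs=z cand={1,3} pick 3 [0->3 ok]
  26: obs=z cand={1,3} pick 1 [3->1 ok]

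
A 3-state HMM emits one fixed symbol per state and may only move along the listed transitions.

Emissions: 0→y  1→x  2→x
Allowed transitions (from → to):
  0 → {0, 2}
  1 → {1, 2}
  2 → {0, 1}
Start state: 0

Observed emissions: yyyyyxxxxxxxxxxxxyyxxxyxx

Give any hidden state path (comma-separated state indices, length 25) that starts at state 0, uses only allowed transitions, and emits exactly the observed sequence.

  t0 'y' -> {0}, take 0 (start)
  t1 'y' -> {0}, take 0 (0->0 ok)
  t2 'y' -> {0}, take 0 (0->0 ok)
  t3 'y' -> {0}, take 0 (0->0 ok)
  t4 'y' -> {0}, take 0 (0->0 ok)
  t5 'x' -> {1,2}, take 2 (0->2 ok)
  t6 'x' -> {1,2}, take 1 (2->1 ok)
  t7 'x' -> {1,2}, take 2 (1->2 ok)
  t8 'x' -> {1,2}, take 1 (2->1 ok)
  t9 'x' -> {1,2}, take 1 (1->1 ok)
  t10 'x' -> {1,2}, take 1 (1->1 ok)
  t11 'x' -> {1,2}, take 1 (1->1 ok)
  t12 'x' -> {1,2}, take 1 (1->1 ok)
  t13 'x' -> {1,2}, take 1 (1->1 ok)
  t14 'x' -> {1,2}, take 2 (1->2 ok)
  t15 'x' -> {1,2}, take 1 (2->1 ok)
  t16 'x' -> {1,2}, take 2 (1->2 ok)
  t17 'y' -> {0}, take 0 (2->0 ok)
  t18 'y' -> {0}, take 0 (0->0 ok)
  t19 'x' -> {1,2}, take 2 (0->2 ok)
  t20 'x' -> {1,2}, take 1 (2->1 ok)
  t21 'x' -> {1,2}, take 2 (1->2 ok)
  t22 'y' -> {0}, take 0 (2->0 ok)
  t23 'x' -> {1,2}, take 2 (0->2 ok)
  t24 'x' -> {1,2}, take 1 (2->1 ok)

0,0,0,0,0,2,1,2,1,1,1,1,1,1,2,1,2,0,0,2,1,2,0,2,1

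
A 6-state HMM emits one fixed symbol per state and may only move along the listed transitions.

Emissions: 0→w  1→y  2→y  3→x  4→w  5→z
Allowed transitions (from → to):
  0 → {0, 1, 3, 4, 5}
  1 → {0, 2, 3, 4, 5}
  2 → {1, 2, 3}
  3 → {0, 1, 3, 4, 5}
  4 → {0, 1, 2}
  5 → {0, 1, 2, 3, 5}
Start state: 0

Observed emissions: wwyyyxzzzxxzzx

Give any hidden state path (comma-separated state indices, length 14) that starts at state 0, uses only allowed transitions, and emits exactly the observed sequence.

0,4,2,2,1,3,5,5,5,3,3,5,5,3

  [0] w  {0,4}  => 0  start
  [1] w  {0,4}  => 4  0->4 ok
  [2] y  {1,2}  => 2  4->2 ok
  [3] y  {1,2}  => 2  2->2 ok
  [4] y  {1,2}  => 1  2->1 ok
  [5] x  {3}  => 3  1->3 ok
  [6] z  {5}  => 5  3->5 ok
  [7] z  {5}  => 5  5->5 ok
  [8] z  {5}  => 5  5->5 ok
  [9] x  {3}  => 3  5->3 ok
  [10] x  {3}  => 3  3->3 ok
  [11] z  {5}  => 5  3->5 ok
  [12] z  {5}  => 5  5->5 ok
  [13] x  {3}  => 3  5->3 ok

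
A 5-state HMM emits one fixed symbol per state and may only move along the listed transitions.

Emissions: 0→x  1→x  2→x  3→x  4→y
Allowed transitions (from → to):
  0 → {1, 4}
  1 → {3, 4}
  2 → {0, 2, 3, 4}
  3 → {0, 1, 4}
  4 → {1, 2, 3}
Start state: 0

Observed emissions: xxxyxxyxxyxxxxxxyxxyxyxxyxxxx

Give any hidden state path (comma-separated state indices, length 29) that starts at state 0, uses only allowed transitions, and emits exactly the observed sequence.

  [0] x  {0,1,2,3}  => 0  start
  [1] x  {0,1,2,3}  => 1  0->1 ok
  [2] x  {0,1,2,3}  => 3  1->3 ok
  [3] y  {4}  => 4  3->4 ok
  [4] x  {0,1,2,3}  => 3  4->3 ok
  [5] x  {0,1,2,3}  => 0  3->0 ok
  [6] y  {4}  => 4  0->4 ok
  [7] x  {0,1,2,3}  => 3  4->3 ok
  [8] x  {0,1,2,3}  => 0  3->0 ok
  [9] y  {4}  => 4  0->4 ok
  [10] x  {0,1,2,3}  => 3  4->3 ok
  [11] x  {0,1,2,3}  => 1  3->1 ok
  [12] x  {0,1,2,3}  => 3  1->3 ok
  [13] x  {0,1,2,3}  => 0  3->0 ok
  [14] x  {0,1,2,3}  => 1  0->1 ok
  [15] x  {0,1,2,3}  => 3  1->3 ok
  [16] y  {4}  => 4  3->4 ok
  [17] x  {0,1,2,3}  => 1  4->1 ok
  [18] x  {0,1,2,3}  => 3  1->3 ok
  [19] y  {4}  => 4  3->4 ok
  [20] x  {0,1,2,3}  => 1  4->1 ok
  [21] y  {4}  => 4  1->4 ok
  [22] x  {0,1,2,3}  => 2  4->2 ok
  [23] x  {0,1,2,3}  => 2  2->2 ok
  [24] y  {4}  => 4  2->4 ok
  [25] x  {0,1,2,3}  => 2  4->2 ok
  [26] x  {0,1,2,3}  => 2  2->2 ok
  [27] x  {0,1,2,3}  => 2  2->2 ok
  [28] x  {0,1,2,3}  => 2  2->2 ok

0,1,3,4,3,0,4,3,0,4,3,1,3,0,1,3,4,1,3,4,1,4,2,2,4,2,2,2,2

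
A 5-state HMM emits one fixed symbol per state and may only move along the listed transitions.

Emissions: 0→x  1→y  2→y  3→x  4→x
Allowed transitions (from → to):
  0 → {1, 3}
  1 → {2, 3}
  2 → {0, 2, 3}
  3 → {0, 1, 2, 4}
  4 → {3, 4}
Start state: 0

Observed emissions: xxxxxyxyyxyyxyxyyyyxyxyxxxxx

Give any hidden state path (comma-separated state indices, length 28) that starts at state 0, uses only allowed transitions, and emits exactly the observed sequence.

0,3,4,4,3,2,3,2,2,3,2,2,3,2,0,1,2,2,2,3,1,3,2,0,3,4,3,4

  0: obs=x cand={0,3,4} pick 0 [start]
  1: obs=x cand={0,3,4} pick 3 [0->3 ok]
  2: obs=x cand={0,3,4} pick 4 [3->4 ok]
  3: obs=x cand={0,3,4} pick 4 [4->4 ok]
  4: obs=x cand={0,3,4} pick 3 [4->3 ok]
  5: obs=y cand={1,2} pick 2 [3->2 ok]
  6: obs=x cand={0,3,4} pick 3 [2->3 ok]
  7: obs=y cand={1,2} pick 2 [3->2 ok]
  8: obs=y cand={1,2} pick 2 [2->2 ok]
  9: obs=x cand={0,3,4} pick 3 [2->3 ok]
  10: obs=y cand={1,2} pick 2 [3->2 ok]
  11: obs=y cand={1,2} pick 2 [2->2 ok]
  12: obs=x cand={0,3,4} pick 3 [2->3 ok]
  13: obs=y cand={1,2} pick 2 [3->2 ok]
  14: obs=x cand={0,3,4} pick 0 [2->0 ok]
  15: obs=y cand={1,2} pick 1 [0->1 ok]
  16: obs=y cand={1,2} pick 2 [1->2 ok]
  17: obs=y cand={1,2} pick 2 [2->2 ok]
  18: obs=y cand={1,2} pick 2 [2->2 ok]
  19: obs=x cand={0,3,4} pick 3 [2->3 ok]
  20: obs=y cand={1,2} pick 1 [3->1 ok]
  21: obs=x cand={0,3,4} pick 3 [1->3 ok]
  22: obs=y cand={1,2} pick 2 [3->2 ok]
  23: obs=x cand={0,3,4} pick 0 [2->0 ok]
  24: obs=x cand={0,3,4} pick 3 [0->3 ok]
  25: obs=x cand={0,3,4} pick 4 [3->4 ok]
  26: obs=x cand={0,3,4} pick 3 [4->3 ok]
  27: obs=x cand={0,3,4} pick 4 [3->4 ok]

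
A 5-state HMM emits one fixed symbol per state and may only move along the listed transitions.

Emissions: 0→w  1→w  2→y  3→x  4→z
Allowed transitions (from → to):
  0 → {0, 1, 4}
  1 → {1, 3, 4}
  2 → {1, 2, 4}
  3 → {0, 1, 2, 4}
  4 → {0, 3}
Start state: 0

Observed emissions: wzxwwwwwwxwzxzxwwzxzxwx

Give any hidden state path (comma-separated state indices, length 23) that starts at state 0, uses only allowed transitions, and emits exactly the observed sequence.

0,4,3,0,0,1,1,1,1,3,0,4,3,4,3,0,1,4,3,4,3,1,3

  0: obs=w cand={0,1} pick 0 [start]
  1: obs=z cand={4} pick 4 [0->4 ok]
  2: obs=x cand={3} pick 3 [4->3 ok]
  3: obs=w cand={0,1} pick 0 [3->0 ok]
  4: obs=w cand={0,1} pick 0 [0->0 ok]
  5: obs=w cand={0,1} pick 1 [0->1 ok]
  6: obs=w cand={0,1} pick 1 [1->1 ok]
  7: obs=w cand={0,1} pick 1 [1->1 ok]
  8: obs=w cand={0,1} pick 1 [1->1 ok]
  9: obs=x cand={3} pick 3 [1->3 ok]
  10: obs=w cand={0,1} pick 0 [3->0 ok]
  11: obs=z cand={4} pick 4 [0->4 ok]
  12: obs=x cand={3} pick 3 [4->3 ok]
  13: obs=z cand={4} pick 4 [3->4 ok]
  14: obs=x cand={3} pick 3 [4->3 ok]
  15: obs=w cand={0,1} pick 0 [3->0 ok]
  16: obs=w cand={0,1} pick 1 [0->1 ok]
  17: obs=z cand={4} pick 4 [1->4 ok]
  18: obs=x cand={3} pick 3 [4->3 ok]
  19: obs=z cand={4} pick 4 [3->4 ok]
  20: obs=x cand={3} pick 3 [4->3 ok]
  21: obs=w cand={0,1} pick 1 [3->1 ok]
  22: obs=x cand={3} pick 3 [1->3 ok]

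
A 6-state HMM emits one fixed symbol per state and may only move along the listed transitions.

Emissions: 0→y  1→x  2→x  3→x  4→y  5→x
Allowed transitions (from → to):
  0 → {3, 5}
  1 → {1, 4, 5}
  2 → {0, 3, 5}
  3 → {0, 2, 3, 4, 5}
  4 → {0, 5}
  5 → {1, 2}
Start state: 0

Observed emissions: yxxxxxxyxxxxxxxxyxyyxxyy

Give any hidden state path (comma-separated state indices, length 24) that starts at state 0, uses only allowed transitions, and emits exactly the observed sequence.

0,3,3,5,2,5,2,0,3,2,5,2,3,2,5,2,0,3,4,0,5,1,4,0

  0: obs=y cand={0,4} pick 0 [start]
  1: obs=x cand={1,2,3,5} pick 3 [0->3 ok]
  2: obs=x cand={1,2,3,5} pick 3 [3->3 ok]
  3: obs=x cand={1,2,3,5} pick 5 [3->5 ok]
  4: obs=x cand={1,2,3,5} pick 2 [5->2 ok]
  5: obs=x cand={1,2,3,5} pick 5 [2->5 ok]
  6: obs=x cand={1,2,3,5} pick 2 [5->2 ok]
  7: obs=y cand={0,4} pick 0 [2->0 ok]
  8: obs=x cand={1,2,3,5} pick 3 [0->3 ok]
  9: obs=x cand={1,2,3,5} pick 2 [3->2 ok]
  10: obs=x cand={1,2,3,5} pick 5 [2->5 ok]
  11: obs=x cand={1,2,3,5} pick 2 [5->2 ok]
  12: obs=x cand={1,2,3,5} pick 3 [2->3 ok]
  13: obs=x cand={1,2,3,5} pick 2 [3->2 ok]
  14: obs=x cand={1,2,3,5} pick 5 [2->5 ok]
  15: obs=x cand={1,2,3,5} pick 2 [5->2 ok]
  16: obs=y cand={0,4} pick 0 [2->0 ok]
  17: obs=x cand={1,2,3,5} pick 3 [0->3 ok]
  18: obs=y cand={0,4} pick 4 [3->4 ok]
  19: obs=y cand={0,4} pick 0 [4->0 ok]
  20: obs=x cand={1,2,3,5} pick 5 [0->5 ok]
  21: obs=x cand={1,2,3,5} pick 1 [5->1 ok]
  22: obs=y cand={0,4} pick 4 [1->4 ok]
  23: obs=y cand={0,4} pick 0 [4->0 ok]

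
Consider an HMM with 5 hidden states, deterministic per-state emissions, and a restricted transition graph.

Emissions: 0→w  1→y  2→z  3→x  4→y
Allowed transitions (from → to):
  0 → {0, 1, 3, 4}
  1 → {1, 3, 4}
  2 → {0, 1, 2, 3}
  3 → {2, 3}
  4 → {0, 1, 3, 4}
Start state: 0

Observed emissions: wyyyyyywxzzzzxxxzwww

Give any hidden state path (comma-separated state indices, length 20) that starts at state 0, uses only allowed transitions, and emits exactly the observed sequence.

  0: obs=w cand={0} pick 0 [start]
  1: obs=y cand={1,4} pick 1 [0->1 ok]
  2: obs=y cand={1,4} pick 1 [1->1 ok]
  3: obs=y cand={1,4} pick 4 [1->4 ok]
  4: obs=y cand={1,4} pick 4 [4->4 ok]
  5: obs=y cand={1,4} pick 1 [4->1 ok]
  6: obs=y cand={1,4} pick 4 [1->4 ok]
  7: obs=w cand={0} pick 0 [4->0 ok]
  8: obs=x cand={3} pick 3 [0->3 ok]
  9: obs=z cand={2} pick 2 [3->2 ok]
  10: obs=z cand={2} pick 2 [2->2 ok]
  11: obs=z cand={2} pick 2 [2->2 ok]
  12: obs=z cand={2} pick 2 [2->2 ok]
  13: obs=x cand={3} pick 3 [2->3 ok]
  14: obs=x cand={3} pick 3 [3->3 ok]
  15: obs=x cand={3} pick 3 [3->3 ok]
  16: obs=z cand={2} pick 2 [3->2 ok]
  17: obs=w cand={0} pick 0 [2->0 ok]
  18: obs=w cand={0} pick 0 [0->0 ok]
  19: obs=w cand={0} pick 0 [0->0 ok]

0,1,1,4,4,1,4,0,3,2,2,2,2,3,3,3,2,0,0,0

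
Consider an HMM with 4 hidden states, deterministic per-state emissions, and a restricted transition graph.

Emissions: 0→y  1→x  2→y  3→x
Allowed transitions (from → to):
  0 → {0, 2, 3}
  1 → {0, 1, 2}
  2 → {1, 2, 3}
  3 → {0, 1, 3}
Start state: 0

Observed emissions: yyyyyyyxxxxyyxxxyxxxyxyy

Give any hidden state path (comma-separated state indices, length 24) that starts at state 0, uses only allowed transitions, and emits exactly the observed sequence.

0,0,0,2,2,2,2,1,1,1,1,2,2,3,3,1,2,1,1,1,0,3,0,2

  0: obs=y cand={0,2} pick 0 [start]
  1: obs=y cand={0,2} pick 0 [0->0 ok]
  2: obs=y cand={0,2} pick 0 [0->0 ok]
  3: obs=y cand={0,2} pick 2 [0->2 ok]
  4: obs=y cand={0,2} pick 2 [2->2 ok]
  5: obs=y cand={0,2} pick 2 [2->2 ok]
  6: obs=y cand={0,2} pick 2 [2->2 ok]
  7: obs=x cand={1,3} pick 1 [2->1 ok]
  8: obs=x cand={1,3} pick 1 [1->1 ok]
  9: obs=x cand={1,3} pick 1 [1->1 ok]
  10: obs=x cand={1,3} pick 1 [1->1 ok]
  11: obs=y cand={0,2} pick 2 [1->2 ok]
  12: obs=y cand={0,2} pick 2 [2->2 ok]
  13: obs=x cand={1,3} pick 3 [2->3 ok]
  14: obs=x cand={1,3} pick 3 [3->3 ok]
  15: obs=x cand={1,3} pick 1 [3->1 ok]
  16: obs=y cand={0,2} pick 2 [1->2 ok]
  17: obs=x cand={1,3} pick 1 [2->1 ok]
  18: obs=x cand={1,3} pick 1 [1->1 ok]
  19: obs=x cand={1,3} pick 1 [1->1 ok]
  20: obs=y cand={0,2} pick 0 [1->0 ok]
  21: obs=x cand={1,3} pick 3 [0->3 ok]
  22: obs=y cand={0,2} pick 0 [3->0 ok]
  23: obs=y cand={0,2} pick 2 [0->2 ok]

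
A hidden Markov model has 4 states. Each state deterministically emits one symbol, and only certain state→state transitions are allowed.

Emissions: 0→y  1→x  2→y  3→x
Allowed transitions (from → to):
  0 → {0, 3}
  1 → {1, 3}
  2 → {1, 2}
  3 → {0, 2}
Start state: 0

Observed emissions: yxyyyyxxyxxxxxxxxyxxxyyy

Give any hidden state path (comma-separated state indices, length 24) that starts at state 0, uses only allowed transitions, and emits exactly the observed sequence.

0,3,2,2,2,2,1,3,2,1,1,1,1,1,1,1,3,2,1,1,3,0,0,0

  t0 'y' -> {0,2}, take 0 (start)
  t1 'x' -> {1,3}, take 3 (0->3 ok)
  t2 'y' -> {0,2}, take 2 (3->2 ok)
  t3 'y' -> {0,2}, take 2 (2->2 ok)
  t4 'y' -> {0,2}, take 2 (2->2 ok)
  t5 'y' -> {0,2}, take 2 (2->2 ok)
  t6 'x' -> {1,3}, take 1 (2->1 ok)
  t7 'x' -> {1,3}, take 3 (1->3 ok)
  t8 'y' -> {0,2}, take 2 (3->2 ok)
  t9 'x' -> {1,3}, take 1 (2->1 ok)
  t10 'x' -> {1,3}, take 1 (1->1 ok)
  t11 'x' -> {1,3}, take 1 (1->1 ok)
  t12 'x' -> {1,3}, take 1 (1->1 ok)
  t13 'x' -> {1,3}, take 1 (1->1 ok)
  t14 'x' -> {1,3}, take 1 (1->1 ok)
  t15 'x' -> {1,3}, take 1 (1->1 ok)
  t16 'x' -> {1,3}, take 3 (1->3 ok)
  t17 'y' -> {0,2}, take 2 (3->2 ok)
  t18 'x' -> {1,3}, take 1 (2->1 ok)
  t19 'x' -> {1,3}, take 1 (1->1 ok)
  t20 'x' -> {1,3}, take 3 (1->3 ok)
  t21 'y' -> {0,2}, take 0 (3->0 ok)
  t22 'y' -> {0,2}, take 0 (0->0 ok)
  t23 'y' -> {0,2}, take 0 (0->0 ok)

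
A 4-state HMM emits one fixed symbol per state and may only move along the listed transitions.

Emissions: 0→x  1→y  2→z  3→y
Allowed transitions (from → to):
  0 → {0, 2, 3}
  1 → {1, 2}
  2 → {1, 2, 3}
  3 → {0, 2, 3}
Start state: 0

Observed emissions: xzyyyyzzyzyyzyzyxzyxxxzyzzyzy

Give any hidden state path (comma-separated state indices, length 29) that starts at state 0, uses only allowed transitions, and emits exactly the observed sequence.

0,2,1,1,1,1,2,2,1,2,1,1,2,3,2,3,0,2,3,0,0,0,2,3,2,2,1,2,1

  pos 0: x in {0}, choose 0; start
  pos 1: z in {2}, choose 2; 0->2 ok
  pos 2: y in {1,3}, choose 1; 2->1 ok
  pos 3: y in {1,3}, choose 1; 1->1 ok
  pos 4: y in {1,3}, choose 1; 1->1 ok
  pos 5: y in {1,3}, choose 1; 1->1 ok
  pos 6: z in {2}, choose 2; 1->2 ok
  pos 7: z in {2}, choose 2; 2->2 ok
  pos 8: y in {1,3}, choose 1; 2->1 ok
  pos 9: z in {2}, choose 2; 1->2 ok
  pos 10: y in {1,3}, choose 1; 2->1 ok
  pos 11: y in {1,3}, choose 1; 1->1 ok
  pos 12: z in {2}, choose 2; 1->2 ok
  pos 13: y in {1,3}, choose 3; 2->3 ok
  pos 14: z in {2}, choose 2; 3->2 ok
  pos 15: y in {1,3}, choose 3; 2->3 ok
  pos 16: x in {0}, choose 0; 3->0 ok
  pos 17: z in {2}, choose 2; 0->2 ok
  pos 18: y in {1,3}, choose 3; 2->3 ok
  pos 19: x in {0}, choose 0; 3->0 ok
  pos 20: x in {0}, choose 0; 0->0 ok
  pos 21: x in {0}, choose 0; 0->0 ok
  pos 22: z in {2}, choose 2; 0->2 ok
  pos 23: y in {1,3}, choose 3; 2->3 ok
  pos 24: z in {2}, choose 2; 3->2 ok
  pos 25: z in {2}, choose 2; 2->2 ok
  pos 26: y in {1,3}, choose 1; 2->1 ok
  pos 27: z in {2}, choose 2; 1->2 ok
  pos 28: y in {1,3}, choose 1; 2->1 ok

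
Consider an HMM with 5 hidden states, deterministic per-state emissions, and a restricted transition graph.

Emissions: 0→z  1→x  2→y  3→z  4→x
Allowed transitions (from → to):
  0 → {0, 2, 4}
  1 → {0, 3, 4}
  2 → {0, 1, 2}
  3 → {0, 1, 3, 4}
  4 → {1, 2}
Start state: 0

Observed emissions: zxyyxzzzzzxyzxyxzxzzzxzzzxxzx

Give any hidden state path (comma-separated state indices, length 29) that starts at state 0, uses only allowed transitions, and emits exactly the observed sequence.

0,4,2,2,1,3,3,0,0,0,4,2,0,4,2,1,3,1,3,3,3,1,0,0,0,4,1,3,1

  t0 'z' -> {0,3}, take 0 (start)
  t1 'x' -> {1,4}, take 4 (0->4 ok)
  t2 'y' -> {2}, take 2 (4->2 ok)
  t3 'y' -> {2}, take 2 (2->2 ok)
  t4 'x' -> {1,4}, take 1 (2->1 ok)
  t5 'z' -> {0,3}, take 3 (1->3 ok)
  t6 'z' -> {0,3}, take 3 (3->3 ok)
  t7 'z' -> {0,3}, take 0 (3->0 ok)
  t8 'z' -> {0,3}, take 0 (0->0 ok)
  t9 'z' -> {0,3}, take 0 (0->0 ok)
  t10 'x' -> {1,4}, take 4 (0->4 ok)
  t11 'y' -> {2}, take 2 (4->2 ok)
  t12 'z' -> {0,3}, take 0 (2->0 ok)
  t13 'x' -> {1,4}, take 4 (0->4 ok)
  t14 'y' -> {2}, take 2 (4->2 ok)
  t15 'x' -> {1,4}, take 1 (2->1 ok)
  t16 'z' -> {0,3}, take 3 (1->3 ok)
  t17 'x' -> {1,4}, take 1 (3->1 ok)
  t18 'z' -> {0,3}, take 3 (1->3 ok)
  t19 'z' -> {0,3}, take 3 (3->3 ok)
  t20 'z' -> {0,3}, take 3 (3->3 ok)
  t21 'x' -> {1,4}, take 1 (3->1 ok)
  t22 'z' -> {0,3}, take 0 (1->0 ok)
  t23 'z' -> {0,3}, take 0 (0->0 ok)
  t24 'z' -> {0,3}, take 0 (0->0 ok)
  t25 'x' -> {1,4}, take 4 (0->4 ok)
  t26 'x' -> {1,4}, take 1 (4->1 ok)
  t27 'z' -> {0,3}, take 3 (1->3 ok)
  t28 'x' -> {1,4}, take 1 (3->1 ok)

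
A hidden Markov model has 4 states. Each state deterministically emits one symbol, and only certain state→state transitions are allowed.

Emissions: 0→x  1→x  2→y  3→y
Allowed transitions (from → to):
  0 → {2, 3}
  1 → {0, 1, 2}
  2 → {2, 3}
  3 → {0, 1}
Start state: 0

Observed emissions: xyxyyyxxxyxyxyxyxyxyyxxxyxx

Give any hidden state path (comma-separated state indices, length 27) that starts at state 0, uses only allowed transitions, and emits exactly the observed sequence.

0,3,1,2,2,3,1,1,0,3,0,3,0,3,0,3,0,3,0,2,3,1,1,0,3,1,0

  [0] x  {0,1}  => 0  start
  [1] y  {2,3}  => 3  0->3 ok
  [2] x  {0,1}  => 1  3->1 ok
  [3] y  {2,3}  => 2  1->2 ok
  [4] y  {2,3}  => 2  2->2 ok
  [5] y  {2,3}  => 3  2->3 ok
  [6] x  {0,1}  => 1  3->1 ok
  [7] x  {0,1}  => 1  1->1 ok
  [8] x  {0,1}  => 0  1->0 ok
  [9] y  {2,3}  => 3  0->3 ok
  [10] x  {0,1}  => 0  3->0 ok
  [11] y  {2,3}  => 3  0->3 ok
  [12] x  {0,1}  => 0  3->0 ok
  [13] y  {2,3}  => 3  0->3 ok
  [14] x  {0,1}  => 0  3->0 ok
  [15] y  {2,3}  => 3  0->3 ok
  [16] x  {0,1}  => 0  3->0 ok
  [17] y  {2,3}  => 3  0->3 ok
  [18] x  {0,1}  => 0  3->0 ok
  [19] y  {2,3}  => 2  0->2 ok
  [20] y  {2,3}  => 3  2->3 ok
  [21] x  {0,1}  => 1  3->1 ok
  [22] x  {0,1}  => 1  1->1 ok
  [23] x  {0,1}  => 0  1->0 ok
  [24] y  {2,3}  => 3  0->3 ok
  [25] x  {0,1}  => 1  3->1 ok
  [26] x  {0,1}  => 0  1->0 ok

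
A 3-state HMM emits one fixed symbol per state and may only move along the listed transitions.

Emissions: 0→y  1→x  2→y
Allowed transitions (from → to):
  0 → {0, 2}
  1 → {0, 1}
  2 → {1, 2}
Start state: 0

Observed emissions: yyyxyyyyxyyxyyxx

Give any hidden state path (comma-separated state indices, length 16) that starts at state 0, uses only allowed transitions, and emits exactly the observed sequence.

  t0 'y' -> {0,2}, take 0 (start)
  t1 'y' -> {0,2}, take 0 (0->0 ok)
  t2 'y' -> {0,2}, take 2 (0->2 ok)
  t3 'x' -> {1}, take 1 (2->1 ok)
  t4 'y' -> {0,2}, take 0 (1->0 ok)
  t5 'y' -> {0,2}, take 0 (0->0 ok)
  t6 'y' -> {0,2}, take 2 (0->2 ok)
  t7 'y' -> {0,2}, take 2 (2->2 ok)
  t8 'x' -> {1}, take 1 (2->1 ok)
  t9 'y' -> {0,2}, take 0 (1->0 ok)
  t10 'y' -> {0,2}, take 2 (0->2 ok)
  t11 'x' -> {1}, take 1 (2->1 ok)
  t12 'y' -> {0,2}, take 0 (1->0 ok)
  t13 'y' -> {0,2}, take 2 (0->2 ok)
  t14 'x' -> {1}, take 1 (2->1 ok)
  t15 'x' -> {1}, take 1 (1->1 ok)

0,0,2,1,0,0,2,2,1,0,2,1,0,2,1,1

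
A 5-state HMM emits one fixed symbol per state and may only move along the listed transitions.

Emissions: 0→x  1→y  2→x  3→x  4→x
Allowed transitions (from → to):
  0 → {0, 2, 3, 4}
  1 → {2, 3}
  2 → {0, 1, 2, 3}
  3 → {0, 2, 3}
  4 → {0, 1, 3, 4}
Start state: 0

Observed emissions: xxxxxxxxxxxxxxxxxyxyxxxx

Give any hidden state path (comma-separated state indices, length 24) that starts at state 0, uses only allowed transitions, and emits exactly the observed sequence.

  [0] x  {0,2,3,4}  => 0  start
  [1] x  {0,2,3,4}  => 2  0->2 ok
  [2] x  {0,2,3,4}  => 3  2->3 ok
  [3] x  {0,2,3,4}  => 3  3->3 ok
  [4] x  {0,2,3,4}  => 0  3->0 ok
  [5] x  {0,2,3,4}  => 0  0->0 ok
  [6] x  {0,2,3,4}  => 3  0->3 ok
  [7] x  {0,2,3,4}  => 0  3->0 ok
  [8] x  {0,2,3,4}  => 3  0->3 ok
  [9] x  {0,2,3,4}  => 0  3->0 ok
  [10] x  {0,2,3,4}  => 3  0->3 ok
  [11] x  {0,2,3,4}  => 0  3->0 ok
  [12] x  {0,2,3,4}  => 2  0->2 ok
  [13] x  {0,2,3,4}  => 3  2->3 ok
  [14] x  {0,2,3,4}  => 0  3->0 ok
  [15] x  {0,2,3,4}  => 4  0->4 ok
  [16] x  {0,2,3,4}  => 4  4->4 ok
  [17] y  {1}  => 1  4->1 ok
  [18] x  {0,2,3,4}  => 2  1->2 ok
  [19] y  {1}  => 1  2->1 ok
  [20] x  {0,2,3,4}  => 2  1->2 ok
  [21] x  {0,2,3,4}  => 0  2->0 ok
  [22] x  {0,2,3,4}  => 2  0->2 ok
  [23] x  {0,2,3,4}  => 2  2->2 ok

0,2,3,3,0,0,3,0,3,0,3,0,2,3,0,4,4,1,2,1,2,0,2,2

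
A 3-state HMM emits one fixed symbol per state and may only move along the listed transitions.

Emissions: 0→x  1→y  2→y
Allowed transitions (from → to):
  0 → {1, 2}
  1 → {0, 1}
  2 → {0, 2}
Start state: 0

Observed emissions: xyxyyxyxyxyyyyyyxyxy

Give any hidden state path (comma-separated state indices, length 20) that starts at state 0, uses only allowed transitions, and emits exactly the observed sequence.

0,2,0,1,1,0,2,0,1,0,1,1,1,1,1,1,0,2,0,2

  [0] x  {0}  => 0  start
  [1] y  {1,2}  => 2  0->2 ok
  [2] x  {0}  => 0  2->0 ok
  [3] y  {1,2}  => 1  0->1 ok
  [4] y  {1,2}  => 1  1->1 ok
  [5] x  {0}  => 0  1->0 ok
  [6] y  {1,2}  => 2  0->2 ok
  [7] x  {0}  => 0  2->0 ok
  [8] y  {1,2}  => 1  0->1 ok
  [9] x  {0}  => 0  1->0 ok
  [10] y  {1,2}  => 1  0->1 ok
  [11] y  {1,2}  => 1  1->1 ok
  [12] y  {1,2}  => 1  1->1 ok
  [13] y  {1,2}  => 1  1->1 ok
  [14] y  {1,2}  => 1  1->1 ok
  [15] y  {1,2}  => 1  1->1 ok
  [16] x  {0}  => 0  1->0 ok
  [17] y  {1,2}  => 2  0->2 ok
  [18] x  {0}  => 0  2->0 ok
  [19] y  {1,2}  => 2  0->2 ok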